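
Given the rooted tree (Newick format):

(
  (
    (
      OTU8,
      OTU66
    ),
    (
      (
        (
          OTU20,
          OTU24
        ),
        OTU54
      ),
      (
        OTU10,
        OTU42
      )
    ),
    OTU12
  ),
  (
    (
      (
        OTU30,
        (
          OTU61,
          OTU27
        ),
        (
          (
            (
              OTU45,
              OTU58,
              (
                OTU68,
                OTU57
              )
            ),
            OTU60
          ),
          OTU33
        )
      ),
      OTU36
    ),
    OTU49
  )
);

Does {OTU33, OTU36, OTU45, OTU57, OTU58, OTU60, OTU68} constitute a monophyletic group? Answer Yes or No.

The MRCA of the listed taxa subtends ((OTU30,(OTU61,OTU27),(((OTU45,OTU58,(OTU68,OTU57)),OTU60),OTU33)),OTU36).
That clade also contains OTU27, OTU30, OTU61, which are not in the proposed group, so the group is not monophyletic.

No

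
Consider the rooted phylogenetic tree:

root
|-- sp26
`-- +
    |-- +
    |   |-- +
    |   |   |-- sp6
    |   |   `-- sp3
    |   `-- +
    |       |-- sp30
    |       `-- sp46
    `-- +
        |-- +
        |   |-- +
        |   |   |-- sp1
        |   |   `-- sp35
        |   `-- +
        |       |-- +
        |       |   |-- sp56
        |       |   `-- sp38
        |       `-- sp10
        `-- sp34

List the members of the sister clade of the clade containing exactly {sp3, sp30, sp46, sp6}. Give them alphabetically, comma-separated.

sp1, sp10, sp34, sp35, sp38, sp56

The clade containing exactly {sp3, sp30, sp46, sp6} attaches to the tree at the node subtending (((sp6,sp3),(sp30,sp46)),(((sp1,sp35),((sp56,sp38),sp10)),sp34)).
The other lineage descending from that same node — the sister group — is (((sp1,sp35),((sp56,sp38),sp10)),sp34); its 6 tips in alphabetical order are the answer.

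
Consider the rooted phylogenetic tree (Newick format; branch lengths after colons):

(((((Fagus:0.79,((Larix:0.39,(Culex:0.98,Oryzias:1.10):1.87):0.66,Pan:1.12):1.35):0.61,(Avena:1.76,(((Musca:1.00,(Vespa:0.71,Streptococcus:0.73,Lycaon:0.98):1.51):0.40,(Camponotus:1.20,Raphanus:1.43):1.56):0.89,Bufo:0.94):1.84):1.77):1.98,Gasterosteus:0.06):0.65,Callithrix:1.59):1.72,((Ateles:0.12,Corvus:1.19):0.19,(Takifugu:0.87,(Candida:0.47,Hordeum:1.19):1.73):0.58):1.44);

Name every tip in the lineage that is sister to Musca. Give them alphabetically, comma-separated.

Musca attaches to the tree at the node subtending (Musca,(Vespa,Streptococcus,Lycaon)).
The other lineage descending from that same node — the sister group — is (Vespa,Streptococcus,Lycaon); its 3 tips in alphabetical order are the answer.

Lycaon, Streptococcus, Vespa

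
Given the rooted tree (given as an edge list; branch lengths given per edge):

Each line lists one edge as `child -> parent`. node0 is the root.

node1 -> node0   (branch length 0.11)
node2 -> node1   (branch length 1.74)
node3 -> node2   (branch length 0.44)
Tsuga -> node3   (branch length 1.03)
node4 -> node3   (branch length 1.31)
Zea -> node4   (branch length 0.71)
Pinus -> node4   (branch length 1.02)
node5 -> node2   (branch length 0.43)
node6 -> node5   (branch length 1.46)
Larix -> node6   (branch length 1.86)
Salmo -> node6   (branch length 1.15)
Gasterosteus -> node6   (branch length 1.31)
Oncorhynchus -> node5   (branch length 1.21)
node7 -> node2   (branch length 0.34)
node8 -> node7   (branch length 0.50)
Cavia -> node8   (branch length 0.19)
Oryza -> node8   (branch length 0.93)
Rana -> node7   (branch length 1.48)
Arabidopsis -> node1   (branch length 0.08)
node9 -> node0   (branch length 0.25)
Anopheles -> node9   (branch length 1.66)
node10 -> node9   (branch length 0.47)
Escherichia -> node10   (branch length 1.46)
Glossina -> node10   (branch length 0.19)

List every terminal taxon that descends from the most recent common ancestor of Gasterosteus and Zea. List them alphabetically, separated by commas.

Tracing Gasterosteus: it sits inside (Larix,Salmo,Gasterosteus).
Tracing Zea: it sits inside (Zea,Pinus).
The smallest clade enclosing both is ((Tsuga,(Zea,Pinus)),((Larix,Salmo,Gasterosteus),Oncorhynchus),((Cavia,Oryza),Rana)); the answer is its 10 terminal taxa in alphabetical order.

Cavia, Gasterosteus, Larix, Oncorhynchus, Oryza, Pinus, Rana, Salmo, Tsuga, Zea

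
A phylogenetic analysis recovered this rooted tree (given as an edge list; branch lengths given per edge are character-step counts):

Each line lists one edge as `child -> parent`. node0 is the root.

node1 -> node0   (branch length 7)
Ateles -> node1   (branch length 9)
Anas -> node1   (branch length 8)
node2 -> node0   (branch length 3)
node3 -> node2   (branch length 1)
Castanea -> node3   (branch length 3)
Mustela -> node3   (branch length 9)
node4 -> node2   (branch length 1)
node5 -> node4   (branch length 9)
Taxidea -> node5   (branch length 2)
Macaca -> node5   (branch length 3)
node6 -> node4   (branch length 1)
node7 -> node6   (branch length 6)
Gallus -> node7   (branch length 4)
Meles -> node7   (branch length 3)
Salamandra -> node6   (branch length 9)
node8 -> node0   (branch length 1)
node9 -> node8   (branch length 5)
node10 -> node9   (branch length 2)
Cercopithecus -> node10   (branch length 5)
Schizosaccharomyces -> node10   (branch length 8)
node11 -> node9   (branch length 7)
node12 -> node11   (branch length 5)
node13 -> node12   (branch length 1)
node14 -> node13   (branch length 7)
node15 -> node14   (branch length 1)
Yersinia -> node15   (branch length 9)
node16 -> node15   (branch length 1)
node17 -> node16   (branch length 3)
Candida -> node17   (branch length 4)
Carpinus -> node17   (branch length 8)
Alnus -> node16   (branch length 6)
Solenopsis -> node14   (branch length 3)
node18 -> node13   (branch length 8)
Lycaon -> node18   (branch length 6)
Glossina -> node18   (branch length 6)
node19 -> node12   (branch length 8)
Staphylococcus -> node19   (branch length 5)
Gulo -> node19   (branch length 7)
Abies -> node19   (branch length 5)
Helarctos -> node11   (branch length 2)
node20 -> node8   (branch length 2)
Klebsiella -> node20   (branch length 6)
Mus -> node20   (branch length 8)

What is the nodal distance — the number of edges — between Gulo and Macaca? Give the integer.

10

The MRCA of Gulo and Macaca is the root of the tree.
From Gulo up to that node: 6 branches. From Macaca up to the same node: 4 branches. Total: 6 + 4 = 10.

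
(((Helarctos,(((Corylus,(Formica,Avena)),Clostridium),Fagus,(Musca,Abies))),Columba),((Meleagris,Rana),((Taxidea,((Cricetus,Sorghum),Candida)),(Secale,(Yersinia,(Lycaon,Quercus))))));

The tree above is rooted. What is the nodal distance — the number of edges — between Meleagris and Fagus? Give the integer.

7

The MRCA of Meleagris and Fagus is the root of the tree.
From Meleagris up to that node: 3 branches. From Fagus up to the same node: 4 branches. Total: 3 + 4 = 7.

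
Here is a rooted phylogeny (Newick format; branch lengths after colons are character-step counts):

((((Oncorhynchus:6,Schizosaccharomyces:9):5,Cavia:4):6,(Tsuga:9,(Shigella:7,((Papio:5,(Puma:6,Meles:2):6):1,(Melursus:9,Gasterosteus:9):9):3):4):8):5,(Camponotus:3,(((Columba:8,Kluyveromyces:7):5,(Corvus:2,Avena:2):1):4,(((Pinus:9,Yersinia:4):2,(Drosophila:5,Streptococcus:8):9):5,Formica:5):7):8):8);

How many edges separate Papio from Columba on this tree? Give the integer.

The MRCA of Papio and Columba is the root of the tree.
From Papio up to that node: 6 branches. From Columba up to the same node: 5 branches. Total: 6 + 5 = 11.

11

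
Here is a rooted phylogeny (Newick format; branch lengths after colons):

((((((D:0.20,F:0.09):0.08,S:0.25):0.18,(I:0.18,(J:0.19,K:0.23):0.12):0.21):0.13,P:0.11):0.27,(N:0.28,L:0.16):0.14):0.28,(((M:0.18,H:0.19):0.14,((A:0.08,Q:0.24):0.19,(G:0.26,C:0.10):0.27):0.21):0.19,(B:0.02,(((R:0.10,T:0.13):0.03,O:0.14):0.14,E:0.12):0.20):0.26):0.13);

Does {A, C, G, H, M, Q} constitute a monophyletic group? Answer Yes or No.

Yes

The most recent common ancestor of these taxa subtends ((M,H),((A,Q),(G,C))).
That clade has exactly 6 tips — every listed taxon and nothing else — so the group is monophyletic.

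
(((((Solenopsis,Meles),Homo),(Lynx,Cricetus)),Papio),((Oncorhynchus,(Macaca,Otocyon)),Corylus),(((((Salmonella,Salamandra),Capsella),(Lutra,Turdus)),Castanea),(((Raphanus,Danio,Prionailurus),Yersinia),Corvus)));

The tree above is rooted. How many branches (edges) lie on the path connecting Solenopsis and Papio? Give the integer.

5

The MRCA of Solenopsis and Papio is the node subtending ((((Solenopsis,Meles),Homo),(Lynx,Cricetus)),Papio).
From Solenopsis up to that node: 4 branches. From Papio up to the same node: 1 branch. Total: 4 + 1 = 5.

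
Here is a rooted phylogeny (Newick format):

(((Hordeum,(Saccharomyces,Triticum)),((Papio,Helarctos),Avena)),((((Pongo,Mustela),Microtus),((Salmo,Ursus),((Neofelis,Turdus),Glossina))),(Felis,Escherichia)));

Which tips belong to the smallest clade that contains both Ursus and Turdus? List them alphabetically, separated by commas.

Tracing Ursus: it sits inside (Salmo,Ursus).
Tracing Turdus: it sits inside (Neofelis,Turdus).
The smallest clade enclosing both is ((Salmo,Ursus),((Neofelis,Turdus),Glossina)); the answer is its 5 terminal taxa in alphabetical order.

Glossina, Neofelis, Salmo, Turdus, Ursus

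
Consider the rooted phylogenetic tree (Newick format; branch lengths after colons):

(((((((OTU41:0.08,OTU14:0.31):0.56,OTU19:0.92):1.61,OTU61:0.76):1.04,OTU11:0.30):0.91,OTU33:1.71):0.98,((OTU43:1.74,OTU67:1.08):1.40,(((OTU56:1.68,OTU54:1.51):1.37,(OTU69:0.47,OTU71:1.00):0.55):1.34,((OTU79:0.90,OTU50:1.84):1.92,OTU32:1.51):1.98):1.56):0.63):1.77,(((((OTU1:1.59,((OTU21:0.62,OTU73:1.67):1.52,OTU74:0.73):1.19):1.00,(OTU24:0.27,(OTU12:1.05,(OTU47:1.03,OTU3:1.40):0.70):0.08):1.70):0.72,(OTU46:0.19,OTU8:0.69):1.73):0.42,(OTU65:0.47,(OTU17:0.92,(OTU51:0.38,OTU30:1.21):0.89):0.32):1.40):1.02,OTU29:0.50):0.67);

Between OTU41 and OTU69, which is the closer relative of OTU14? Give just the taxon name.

The MRCA of OTU14 and OTU41 subtends (OTU41,OTU14) (2 taxa).
The MRCA of OTU14 and OTU69 subtends ((((((OTU41,OTU14),OTU19),OTU61),OTU11),OTU33),((OTU43,OTU67),(((OTU56,OTU54),(OTU69,OTU71)),((OTU79,OTU50),OTU32)))) (15 taxa).
The first is nested inside the second, so OTU14 shares a more recent common ancestor with OTU41.

OTU41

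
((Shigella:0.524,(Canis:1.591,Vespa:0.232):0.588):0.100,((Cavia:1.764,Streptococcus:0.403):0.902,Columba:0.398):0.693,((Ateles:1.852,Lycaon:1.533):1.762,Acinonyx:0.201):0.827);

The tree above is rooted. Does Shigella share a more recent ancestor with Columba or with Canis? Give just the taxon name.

The MRCA of Shigella and Canis subtends (Shigella,(Canis,Vespa)) (3 taxa).
The MRCA of Shigella and Columba is the root, subtending the entire tree (9 taxa).
The first is nested inside the second, so Shigella shares a more recent common ancestor with Canis.

Canis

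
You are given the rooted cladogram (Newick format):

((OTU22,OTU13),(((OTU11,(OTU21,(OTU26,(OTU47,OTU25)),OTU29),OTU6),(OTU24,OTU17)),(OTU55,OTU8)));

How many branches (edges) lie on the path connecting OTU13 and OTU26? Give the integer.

8

The MRCA of OTU13 and OTU26 is the root of the tree.
From OTU13 up to that node: 2 branches. From OTU26 up to the same node: 6 branches. Total: 2 + 6 = 8.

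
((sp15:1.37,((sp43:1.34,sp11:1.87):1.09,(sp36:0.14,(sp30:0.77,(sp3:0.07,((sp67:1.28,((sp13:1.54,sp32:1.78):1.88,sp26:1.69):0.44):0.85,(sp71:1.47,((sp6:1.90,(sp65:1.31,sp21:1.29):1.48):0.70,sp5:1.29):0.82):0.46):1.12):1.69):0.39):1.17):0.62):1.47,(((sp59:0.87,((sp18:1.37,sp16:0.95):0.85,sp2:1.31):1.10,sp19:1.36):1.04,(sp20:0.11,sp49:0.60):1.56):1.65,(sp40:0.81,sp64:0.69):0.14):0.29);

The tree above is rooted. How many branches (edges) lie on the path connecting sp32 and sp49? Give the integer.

14

The MRCA of sp32 and sp49 is the root of the tree.
From sp32 up to that node: 10 branches. From sp49 up to the same node: 4 branches. Total: 10 + 4 = 14.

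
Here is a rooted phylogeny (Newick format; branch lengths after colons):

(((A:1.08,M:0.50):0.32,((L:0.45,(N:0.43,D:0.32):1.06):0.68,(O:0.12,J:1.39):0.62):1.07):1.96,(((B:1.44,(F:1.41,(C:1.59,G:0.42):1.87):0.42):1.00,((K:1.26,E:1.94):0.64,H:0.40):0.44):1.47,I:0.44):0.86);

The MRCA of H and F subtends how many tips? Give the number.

7

The MRCA of H and F is the node subtending ((B,(F,(C,G))),((K,E),H)).
That clade contains 7 terminal taxa: B, C, E, F, G, H, K.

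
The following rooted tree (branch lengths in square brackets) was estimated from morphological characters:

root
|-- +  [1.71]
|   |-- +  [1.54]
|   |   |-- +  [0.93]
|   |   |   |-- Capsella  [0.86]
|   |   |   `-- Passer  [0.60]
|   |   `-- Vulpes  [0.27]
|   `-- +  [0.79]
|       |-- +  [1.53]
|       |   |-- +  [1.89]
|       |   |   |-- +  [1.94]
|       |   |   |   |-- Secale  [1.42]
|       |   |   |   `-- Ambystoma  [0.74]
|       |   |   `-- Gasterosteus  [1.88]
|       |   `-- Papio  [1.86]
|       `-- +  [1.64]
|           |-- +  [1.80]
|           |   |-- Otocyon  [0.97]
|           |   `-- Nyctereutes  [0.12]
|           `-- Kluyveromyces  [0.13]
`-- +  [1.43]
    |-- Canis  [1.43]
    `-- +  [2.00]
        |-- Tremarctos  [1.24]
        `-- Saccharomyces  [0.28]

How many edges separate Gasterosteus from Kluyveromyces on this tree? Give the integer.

5

The MRCA of Gasterosteus and Kluyveromyces is the node subtending ((((Secale,Ambystoma),Gasterosteus),Papio),((Otocyon,Nyctereutes),Kluyveromyces)).
From Gasterosteus up to that node: 3 branches. From Kluyveromyces up to the same node: 2 branches. Total: 3 + 2 = 5.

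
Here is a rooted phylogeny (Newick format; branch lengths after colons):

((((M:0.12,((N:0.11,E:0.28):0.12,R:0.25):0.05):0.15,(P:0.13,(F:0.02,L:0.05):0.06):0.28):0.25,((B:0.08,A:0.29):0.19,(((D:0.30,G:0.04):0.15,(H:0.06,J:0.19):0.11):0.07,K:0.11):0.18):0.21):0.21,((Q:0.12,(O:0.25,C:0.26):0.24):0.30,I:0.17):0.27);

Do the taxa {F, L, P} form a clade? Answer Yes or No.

Yes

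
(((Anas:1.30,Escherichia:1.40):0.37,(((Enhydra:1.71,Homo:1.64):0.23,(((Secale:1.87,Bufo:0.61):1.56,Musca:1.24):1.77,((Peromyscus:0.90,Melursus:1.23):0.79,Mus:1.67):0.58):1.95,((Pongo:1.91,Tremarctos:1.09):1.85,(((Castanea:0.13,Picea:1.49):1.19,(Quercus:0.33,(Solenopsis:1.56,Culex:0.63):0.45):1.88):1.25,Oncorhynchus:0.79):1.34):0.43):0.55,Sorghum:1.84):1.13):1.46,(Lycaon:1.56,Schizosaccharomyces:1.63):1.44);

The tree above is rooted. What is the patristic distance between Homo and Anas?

The path runs Homo → … → MRCA → … → Anas; the MRCA is the node subtending ((Anas,Escherichia),(((Enhydra,Homo),(((Secale,Bufo),Musca),((Peromyscus,Melursus),Mus)),((Pongo,Tremarctos),(((Castanea,Picea),(Quercus,(Solenopsis,Culex))),Oncorhynchus))),Sorghum)).
Branch lengths along that path: 1.64 + 0.23 + 0.55 + 1.13 + 0.37 + 1.30 = 5.22.

5.22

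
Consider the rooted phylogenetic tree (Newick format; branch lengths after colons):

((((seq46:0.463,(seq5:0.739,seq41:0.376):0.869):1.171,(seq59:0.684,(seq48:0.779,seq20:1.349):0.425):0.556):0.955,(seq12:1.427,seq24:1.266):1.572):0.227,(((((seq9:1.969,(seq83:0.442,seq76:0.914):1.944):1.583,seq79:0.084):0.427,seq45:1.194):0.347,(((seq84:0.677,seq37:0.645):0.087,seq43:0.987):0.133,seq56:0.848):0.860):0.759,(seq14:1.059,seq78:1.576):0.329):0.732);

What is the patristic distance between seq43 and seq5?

7.432

The path runs seq43 → … → MRCA → … → seq5; the MRCA is the root of the tree.
Branch lengths along that path: 0.987 + 0.133 + 0.860 + 0.759 + 0.732 + 0.227 + 0.955 + 1.171 + 0.869 + 0.739 = 7.432.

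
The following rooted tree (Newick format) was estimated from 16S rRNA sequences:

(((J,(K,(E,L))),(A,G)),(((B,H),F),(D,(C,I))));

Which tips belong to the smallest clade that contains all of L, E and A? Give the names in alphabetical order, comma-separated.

A, E, G, J, K, L

Tracing L: it sits inside (E,L).
Tracing E: it sits inside (E,L).
Tracing A: it sits inside (A,G).
The smallest clade enclosing all 3 is ((J,(K,(E,L))),(A,G)); the answer is its 6 terminal taxa in alphabetical order.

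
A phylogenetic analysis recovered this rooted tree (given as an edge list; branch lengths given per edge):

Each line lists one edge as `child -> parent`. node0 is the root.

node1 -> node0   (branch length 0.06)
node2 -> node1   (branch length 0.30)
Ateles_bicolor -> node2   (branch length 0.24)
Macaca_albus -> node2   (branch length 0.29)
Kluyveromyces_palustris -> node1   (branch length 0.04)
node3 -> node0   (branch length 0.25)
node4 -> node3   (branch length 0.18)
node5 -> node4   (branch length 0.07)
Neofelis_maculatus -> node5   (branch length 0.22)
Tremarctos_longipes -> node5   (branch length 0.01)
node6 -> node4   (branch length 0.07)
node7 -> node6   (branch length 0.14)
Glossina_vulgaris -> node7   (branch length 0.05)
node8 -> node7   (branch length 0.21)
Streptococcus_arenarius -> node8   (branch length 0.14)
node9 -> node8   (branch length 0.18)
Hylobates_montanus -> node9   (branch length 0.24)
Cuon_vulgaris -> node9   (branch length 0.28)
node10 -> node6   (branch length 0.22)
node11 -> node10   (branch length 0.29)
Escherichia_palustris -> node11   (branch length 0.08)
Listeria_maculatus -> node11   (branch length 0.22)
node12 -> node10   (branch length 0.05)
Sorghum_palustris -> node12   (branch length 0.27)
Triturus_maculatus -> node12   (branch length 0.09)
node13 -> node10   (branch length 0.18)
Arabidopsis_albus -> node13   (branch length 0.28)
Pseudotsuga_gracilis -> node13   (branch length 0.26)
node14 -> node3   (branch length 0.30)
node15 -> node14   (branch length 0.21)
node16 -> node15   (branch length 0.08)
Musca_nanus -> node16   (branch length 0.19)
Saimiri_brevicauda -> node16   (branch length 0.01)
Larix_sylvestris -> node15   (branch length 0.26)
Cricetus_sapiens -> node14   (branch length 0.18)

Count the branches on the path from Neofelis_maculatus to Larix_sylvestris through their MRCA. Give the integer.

The MRCA of Neofelis_maculatus and Larix_sylvestris is the node subtending (((Neofelis_maculatus,Tremarctos_longipes),((Glossina_vulgaris,(Streptococcus_arenarius,(Hylobates_montanus,Cuon_vulgaris))),((Escherichia_palustris,Listeria_maculatus),(Sorghum_palustris,Triturus_maculatus),(Arabidopsis_albus,Pseudotsuga_gracilis)))),(((Musca_nanus,Saimiri_brevicauda),Larix_sylvestris),Cricetus_sapiens)).
From Neofelis_maculatus up to that node: 3 branches. From Larix_sylvestris up to the same node: 3 branches. Total: 3 + 3 = 6.

6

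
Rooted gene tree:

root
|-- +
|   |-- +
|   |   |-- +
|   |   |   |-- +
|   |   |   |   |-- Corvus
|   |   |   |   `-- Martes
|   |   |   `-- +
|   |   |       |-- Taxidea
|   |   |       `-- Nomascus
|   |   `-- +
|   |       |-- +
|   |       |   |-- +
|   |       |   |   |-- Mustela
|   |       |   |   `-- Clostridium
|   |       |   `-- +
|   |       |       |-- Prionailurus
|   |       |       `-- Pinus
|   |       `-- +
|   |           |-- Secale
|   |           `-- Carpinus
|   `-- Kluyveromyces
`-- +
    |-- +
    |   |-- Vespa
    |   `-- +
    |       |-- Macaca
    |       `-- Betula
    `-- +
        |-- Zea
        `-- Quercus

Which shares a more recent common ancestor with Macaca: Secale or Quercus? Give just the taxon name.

Quercus

The MRCA of Macaca and Quercus subtends ((Vespa,(Macaca,Betula)),(Zea,Quercus)) (5 taxa).
The MRCA of Macaca and Secale is the root, subtending the entire tree (16 taxa).
The first is nested inside the second, so Macaca shares a more recent common ancestor with Quercus.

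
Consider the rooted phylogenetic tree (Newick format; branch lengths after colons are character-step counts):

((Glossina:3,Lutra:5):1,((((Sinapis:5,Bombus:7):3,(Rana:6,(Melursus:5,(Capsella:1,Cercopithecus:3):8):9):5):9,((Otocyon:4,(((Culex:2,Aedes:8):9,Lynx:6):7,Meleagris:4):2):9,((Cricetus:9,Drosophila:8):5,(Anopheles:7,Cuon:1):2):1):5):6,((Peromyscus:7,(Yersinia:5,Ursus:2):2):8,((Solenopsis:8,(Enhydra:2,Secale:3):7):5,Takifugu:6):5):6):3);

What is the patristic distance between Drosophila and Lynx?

The path runs Drosophila → … → MRCA → … → Lynx; the MRCA is the node subtending ((Otocyon,(((Culex,Aedes),Lynx),Meleagris)),((Cricetus,Drosophila),(Anopheles,Cuon))).
Branch lengths along that path: 8 + 5 + 1 + 9 + 2 + 7 + 6 = 38.

38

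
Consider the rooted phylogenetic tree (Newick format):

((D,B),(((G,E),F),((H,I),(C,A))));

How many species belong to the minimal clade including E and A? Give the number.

7

The MRCA of E and A is the node subtending (((G,E),F),((H,I),(C,A))).
That clade contains 7 terminal taxa: A, C, E, F, G, H, I.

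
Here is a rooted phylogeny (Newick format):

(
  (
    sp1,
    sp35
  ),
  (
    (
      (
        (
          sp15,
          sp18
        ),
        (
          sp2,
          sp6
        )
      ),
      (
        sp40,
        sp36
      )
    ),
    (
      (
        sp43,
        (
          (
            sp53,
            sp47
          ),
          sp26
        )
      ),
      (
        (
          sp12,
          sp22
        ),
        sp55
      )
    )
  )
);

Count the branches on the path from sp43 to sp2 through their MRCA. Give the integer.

7

The MRCA of sp43 and sp2 is the node subtending ((((sp15,sp18),(sp2,sp6)),(sp40,sp36)),((sp43,((sp53,sp47),sp26)),((sp12,sp22),sp55))).
From sp43 up to that node: 3 branches. From sp2 up to the same node: 4 branches. Total: 3 + 4 = 7.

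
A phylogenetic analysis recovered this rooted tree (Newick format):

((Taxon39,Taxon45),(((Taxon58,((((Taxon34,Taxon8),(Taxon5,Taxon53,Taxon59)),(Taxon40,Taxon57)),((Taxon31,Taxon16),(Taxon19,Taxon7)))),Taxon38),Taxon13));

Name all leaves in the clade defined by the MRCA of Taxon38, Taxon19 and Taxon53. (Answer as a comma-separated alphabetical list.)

Tracing Taxon38: it sits inside ((Taxon58,((((Taxon34,Taxon8),(Taxon5,Taxon53,Taxon59)),(Taxon40,Taxon57)),((Taxon31,Taxon16),(Taxon19,Taxon7)))),Taxon38).
Tracing Taxon19: it sits inside (Taxon19,Taxon7).
Tracing Taxon53: it sits inside (Taxon5,Taxon53,Taxon59).
The smallest clade enclosing all 3 is ((Taxon58,((((Taxon34,Taxon8),(Taxon5,Taxon53,Taxon59)),(Taxon40,Taxon57)),((Taxon31,Taxon16),(Taxon19,Taxon7)))),Taxon38); the answer is its 13 terminal taxa in alphabetical order.

Taxon16, Taxon19, Taxon31, Taxon34, Taxon38, Taxon40, Taxon5, Taxon53, Taxon57, Taxon58, Taxon59, Taxon7, Taxon8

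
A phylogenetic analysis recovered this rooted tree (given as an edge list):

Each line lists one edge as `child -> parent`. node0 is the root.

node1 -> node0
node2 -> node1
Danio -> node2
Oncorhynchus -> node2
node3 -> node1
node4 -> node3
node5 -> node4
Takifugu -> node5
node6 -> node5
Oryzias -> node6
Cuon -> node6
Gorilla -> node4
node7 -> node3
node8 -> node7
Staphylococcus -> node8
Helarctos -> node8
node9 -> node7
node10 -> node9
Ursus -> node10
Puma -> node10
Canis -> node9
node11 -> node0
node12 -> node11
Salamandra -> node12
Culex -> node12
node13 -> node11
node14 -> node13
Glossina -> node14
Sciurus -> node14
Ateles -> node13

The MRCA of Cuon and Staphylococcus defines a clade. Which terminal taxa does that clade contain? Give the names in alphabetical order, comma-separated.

Canis, Cuon, Gorilla, Helarctos, Oryzias, Puma, Staphylococcus, Takifugu, Ursus

Tracing Cuon: it sits inside (Oryzias,Cuon).
Tracing Staphylococcus: it sits inside (Staphylococcus,Helarctos).
The smallest clade enclosing both is (((Takifugu,(Oryzias,Cuon)),Gorilla),((Staphylococcus,Helarctos),((Ursus,Puma),Canis))); the answer is its 9 terminal taxa in alphabetical order.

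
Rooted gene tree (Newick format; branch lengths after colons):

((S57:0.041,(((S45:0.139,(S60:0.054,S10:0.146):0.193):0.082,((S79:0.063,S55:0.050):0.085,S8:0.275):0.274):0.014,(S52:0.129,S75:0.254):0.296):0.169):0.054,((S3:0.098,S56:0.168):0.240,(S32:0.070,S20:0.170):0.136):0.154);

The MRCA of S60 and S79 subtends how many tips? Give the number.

The MRCA of S60 and S79 is the node subtending ((S45,(S60,S10)),((S79,S55),S8)).
That clade contains 6 terminal taxa: S10, S45, S55, S60, S79, S8.

6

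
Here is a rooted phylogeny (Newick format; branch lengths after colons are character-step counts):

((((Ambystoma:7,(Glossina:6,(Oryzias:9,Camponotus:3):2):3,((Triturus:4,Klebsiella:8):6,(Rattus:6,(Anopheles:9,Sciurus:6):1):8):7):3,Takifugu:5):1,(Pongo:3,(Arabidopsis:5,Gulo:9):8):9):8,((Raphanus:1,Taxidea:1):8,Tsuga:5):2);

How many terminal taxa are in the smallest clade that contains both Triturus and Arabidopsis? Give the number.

The MRCA of Triturus and Arabidopsis is the node subtending (((Ambystoma,(Glossina,(Oryzias,Camponotus)),((Triturus,Klebsiella),(Rattus,(Anopheles,Sciurus)))),Takifugu),(Pongo,(Arabidopsis,Gulo))).
That clade contains 13 terminal taxa: Ambystoma, Anopheles, Arabidopsis, Camponotus, Glossina, Gulo, Klebsiella, Oryzias, Pongo, Rattus, Sciurus, Takifugu, Triturus.

13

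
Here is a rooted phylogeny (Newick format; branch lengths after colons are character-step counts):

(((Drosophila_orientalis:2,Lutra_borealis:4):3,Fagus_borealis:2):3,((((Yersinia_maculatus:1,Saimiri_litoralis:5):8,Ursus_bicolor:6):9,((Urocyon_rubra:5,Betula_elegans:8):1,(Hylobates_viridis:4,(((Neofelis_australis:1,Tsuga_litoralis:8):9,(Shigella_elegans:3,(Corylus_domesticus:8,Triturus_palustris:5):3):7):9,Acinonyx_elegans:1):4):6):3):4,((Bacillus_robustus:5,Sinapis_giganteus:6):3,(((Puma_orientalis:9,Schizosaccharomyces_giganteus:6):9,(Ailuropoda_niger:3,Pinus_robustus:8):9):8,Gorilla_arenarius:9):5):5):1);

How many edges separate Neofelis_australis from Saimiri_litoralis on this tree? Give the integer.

The MRCA of Neofelis_australis and Saimiri_litoralis is the node subtending (((Yersinia_maculatus,Saimiri_litoralis),Ursus_bicolor),((Urocyon_rubra,Betula_elegans),(Hylobates_viridis,(((Neofelis_australis,Tsuga_litoralis),(Shigella_elegans,(Corylus_domesticus,Triturus_palustris))),Acinonyx_elegans)))).
From Neofelis_australis up to that node: 6 branches. From Saimiri_litoralis up to the same node: 3 branches. Total: 6 + 3 = 9.

9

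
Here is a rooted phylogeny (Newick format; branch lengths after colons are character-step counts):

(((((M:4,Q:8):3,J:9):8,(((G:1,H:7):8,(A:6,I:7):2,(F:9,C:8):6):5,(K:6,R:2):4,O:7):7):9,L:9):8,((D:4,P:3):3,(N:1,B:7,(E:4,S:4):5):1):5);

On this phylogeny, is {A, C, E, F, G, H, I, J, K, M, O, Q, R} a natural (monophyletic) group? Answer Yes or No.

The MRCA of the listed taxa is the root, so the smallest clade containing them is the whole tree.
That clade also contains B, D, L, N, P, S, which are not in the proposed group, so the group is not monophyletic.

No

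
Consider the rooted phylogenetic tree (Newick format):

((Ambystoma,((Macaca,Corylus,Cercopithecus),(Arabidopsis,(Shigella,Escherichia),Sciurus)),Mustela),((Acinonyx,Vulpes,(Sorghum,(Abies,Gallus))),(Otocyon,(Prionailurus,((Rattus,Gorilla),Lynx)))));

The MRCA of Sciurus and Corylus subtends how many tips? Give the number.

The MRCA of Sciurus and Corylus is the node subtending ((Macaca,Corylus,Cercopithecus),(Arabidopsis,(Shigella,Escherichia),Sciurus)).
That clade contains 7 terminal taxa: Arabidopsis, Cercopithecus, Corylus, Escherichia, Macaca, Sciurus, Shigella.

7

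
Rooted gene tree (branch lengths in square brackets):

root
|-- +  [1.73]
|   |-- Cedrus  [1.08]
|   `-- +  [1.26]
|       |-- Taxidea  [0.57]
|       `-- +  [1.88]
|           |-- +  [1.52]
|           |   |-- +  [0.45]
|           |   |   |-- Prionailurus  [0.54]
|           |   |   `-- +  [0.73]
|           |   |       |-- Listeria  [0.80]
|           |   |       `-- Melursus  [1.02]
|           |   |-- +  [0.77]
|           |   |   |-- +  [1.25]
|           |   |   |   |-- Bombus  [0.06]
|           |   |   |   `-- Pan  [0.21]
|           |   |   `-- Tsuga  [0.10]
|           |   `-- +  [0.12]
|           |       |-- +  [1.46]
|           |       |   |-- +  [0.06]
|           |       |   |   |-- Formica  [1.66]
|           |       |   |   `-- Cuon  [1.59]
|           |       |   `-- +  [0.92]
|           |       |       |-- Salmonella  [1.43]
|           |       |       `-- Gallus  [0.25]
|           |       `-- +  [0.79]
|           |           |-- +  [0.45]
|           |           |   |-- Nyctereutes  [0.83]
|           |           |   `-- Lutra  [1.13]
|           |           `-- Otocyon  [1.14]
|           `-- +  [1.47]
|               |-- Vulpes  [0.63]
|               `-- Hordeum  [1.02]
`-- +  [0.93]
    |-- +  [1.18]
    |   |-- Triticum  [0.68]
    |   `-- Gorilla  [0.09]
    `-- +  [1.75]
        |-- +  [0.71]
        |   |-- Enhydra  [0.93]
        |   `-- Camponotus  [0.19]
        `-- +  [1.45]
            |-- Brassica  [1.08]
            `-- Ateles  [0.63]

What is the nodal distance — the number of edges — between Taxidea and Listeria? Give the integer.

6

The MRCA of Taxidea and Listeria is the node subtending (Taxidea,(((Prionailurus,(Listeria,Melursus)),((Bombus,Pan),Tsuga),(((Formica,Cuon),(Salmonella,Gallus)),((Nyctereutes,Lutra),Otocyon))),(Vulpes,Hordeum))).
From Taxidea up to that node: 1 branch. From Listeria up to the same node: 5 branches. Total: 1 + 5 = 6.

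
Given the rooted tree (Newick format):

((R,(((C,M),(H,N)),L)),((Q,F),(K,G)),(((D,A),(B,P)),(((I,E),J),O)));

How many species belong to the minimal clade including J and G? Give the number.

18

The MRCA of J and G is the root, so the clade is the entire tree.
That clade contains 18 terminal taxa: A, B, C, D, E, F, G, H, I, J, K, L, M, N, O, P, Q, R.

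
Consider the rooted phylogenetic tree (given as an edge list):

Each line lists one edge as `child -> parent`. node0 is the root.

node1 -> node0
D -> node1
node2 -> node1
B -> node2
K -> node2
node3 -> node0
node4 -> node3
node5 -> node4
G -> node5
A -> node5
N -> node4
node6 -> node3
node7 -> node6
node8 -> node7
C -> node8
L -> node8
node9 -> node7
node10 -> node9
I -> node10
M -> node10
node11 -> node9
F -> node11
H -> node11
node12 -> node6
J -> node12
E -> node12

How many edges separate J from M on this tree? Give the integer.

The MRCA of J and M is the node subtending (((C,L),((I,M),(F,H))),(J,E)).
From J up to that node: 2 branches. From M up to the same node: 4 branches. Total: 2 + 4 = 6.

6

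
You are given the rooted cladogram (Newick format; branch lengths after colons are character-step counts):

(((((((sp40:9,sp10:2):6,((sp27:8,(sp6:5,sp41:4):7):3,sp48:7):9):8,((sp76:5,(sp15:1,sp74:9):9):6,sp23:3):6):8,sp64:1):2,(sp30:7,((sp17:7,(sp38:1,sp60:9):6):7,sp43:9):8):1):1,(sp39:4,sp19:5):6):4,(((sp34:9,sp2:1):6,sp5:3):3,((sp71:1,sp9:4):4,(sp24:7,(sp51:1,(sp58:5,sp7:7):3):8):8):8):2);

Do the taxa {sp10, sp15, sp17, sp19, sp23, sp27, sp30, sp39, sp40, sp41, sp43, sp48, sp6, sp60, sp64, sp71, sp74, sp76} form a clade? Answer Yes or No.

No

The MRCA of the listed taxa is the root, so the smallest clade containing them is the whole tree.
That clade also contains sp2, sp24, sp34, sp38, sp5, sp51, sp58, sp7, sp9, which are not in the proposed group, so the group is not monophyletic.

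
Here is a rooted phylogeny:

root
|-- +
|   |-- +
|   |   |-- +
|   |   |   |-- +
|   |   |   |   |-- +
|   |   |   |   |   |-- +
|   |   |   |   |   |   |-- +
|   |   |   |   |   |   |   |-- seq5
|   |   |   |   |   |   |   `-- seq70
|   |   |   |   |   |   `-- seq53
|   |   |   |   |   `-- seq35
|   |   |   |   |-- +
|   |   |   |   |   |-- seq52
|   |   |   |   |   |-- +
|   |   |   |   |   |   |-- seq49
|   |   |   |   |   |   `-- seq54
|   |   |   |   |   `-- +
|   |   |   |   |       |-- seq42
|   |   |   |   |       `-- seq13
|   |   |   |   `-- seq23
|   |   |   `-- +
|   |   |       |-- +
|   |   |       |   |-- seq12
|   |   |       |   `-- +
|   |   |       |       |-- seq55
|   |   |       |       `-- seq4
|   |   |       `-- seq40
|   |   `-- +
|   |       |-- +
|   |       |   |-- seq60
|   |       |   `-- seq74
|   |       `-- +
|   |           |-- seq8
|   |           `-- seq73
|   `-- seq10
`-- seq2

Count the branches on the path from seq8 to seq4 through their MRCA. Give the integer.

The MRCA of seq8 and seq4 is the node subtending ((((((seq5,seq70),seq53),seq35),(seq52,(seq49,seq54),(seq42,seq13)),seq23),((seq12,(seq55,seq4)),seq40)),((seq60,seq74),(seq8,seq73))).
From seq8 up to that node: 3 branches. From seq4 up to the same node: 5 branches. Total: 3 + 5 = 8.

8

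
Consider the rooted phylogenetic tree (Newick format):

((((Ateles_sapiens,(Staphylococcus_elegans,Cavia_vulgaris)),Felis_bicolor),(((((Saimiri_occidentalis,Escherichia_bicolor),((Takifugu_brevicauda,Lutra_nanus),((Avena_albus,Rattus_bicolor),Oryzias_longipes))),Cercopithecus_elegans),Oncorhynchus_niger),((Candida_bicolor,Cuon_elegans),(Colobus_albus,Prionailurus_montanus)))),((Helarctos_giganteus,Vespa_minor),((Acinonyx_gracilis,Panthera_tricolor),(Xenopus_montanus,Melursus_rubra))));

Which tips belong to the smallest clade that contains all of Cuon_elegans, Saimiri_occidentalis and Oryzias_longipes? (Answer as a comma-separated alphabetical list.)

Avena_albus, Candida_bicolor, Cercopithecus_elegans, Colobus_albus, Cuon_elegans, Escherichia_bicolor, Lutra_nanus, Oncorhynchus_niger, Oryzias_longipes, Prionailurus_montanus, Rattus_bicolor, Saimiri_occidentalis, Takifugu_brevicauda

Tracing Cuon_elegans: it sits inside (Candida_bicolor,Cuon_elegans).
Tracing Saimiri_occidentalis: it sits inside (Saimiri_occidentalis,Escherichia_bicolor).
Tracing Oryzias_longipes: it sits inside ((Avena_albus,Rattus_bicolor),Oryzias_longipes).
The smallest clade enclosing all 3 is (((((Saimiri_occidentalis,Escherichia_bicolor),((Takifugu_brevicauda,Lutra_nanus),((Avena_albus,Rattus_bicolor),Oryzias_longipes))),Cercopithecus_elegans),Oncorhynchus_niger),((Candida_bicolor,Cuon_elegans),(Colobus_albus,Prionailurus_montanus))); the answer is its 13 terminal taxa in alphabetical order.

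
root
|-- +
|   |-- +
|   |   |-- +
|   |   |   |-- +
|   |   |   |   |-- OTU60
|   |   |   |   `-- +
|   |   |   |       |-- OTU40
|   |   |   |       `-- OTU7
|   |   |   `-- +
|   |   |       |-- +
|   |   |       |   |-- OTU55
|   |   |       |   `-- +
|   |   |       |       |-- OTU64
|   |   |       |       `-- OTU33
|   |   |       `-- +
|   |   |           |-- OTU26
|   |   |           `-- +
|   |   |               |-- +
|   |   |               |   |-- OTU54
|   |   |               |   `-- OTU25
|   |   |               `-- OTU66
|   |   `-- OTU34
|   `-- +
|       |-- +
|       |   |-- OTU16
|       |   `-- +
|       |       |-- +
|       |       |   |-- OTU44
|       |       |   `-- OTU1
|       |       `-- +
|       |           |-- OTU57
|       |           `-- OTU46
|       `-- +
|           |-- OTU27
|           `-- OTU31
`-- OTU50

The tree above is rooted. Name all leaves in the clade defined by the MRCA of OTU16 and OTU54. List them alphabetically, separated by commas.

OTU1, OTU16, OTU25, OTU26, OTU27, OTU31, OTU33, OTU34, OTU40, OTU44, OTU46, OTU54, OTU55, OTU57, OTU60, OTU64, OTU66, OTU7

Tracing OTU16: it sits inside (OTU16,((OTU44,OTU1),(OTU57,OTU46))).
Tracing OTU54: it sits inside (OTU54,OTU25).
The smallest clade enclosing both is ((((OTU60,(OTU40,OTU7)),((OTU55,(OTU64,OTU33)),(OTU26,((OTU54,OTU25),OTU66)))),OTU34),((OTU16,((OTU44,OTU1),(OTU57,OTU46))),(OTU27,OTU31))); the answer is its 18 terminal taxa in alphabetical order.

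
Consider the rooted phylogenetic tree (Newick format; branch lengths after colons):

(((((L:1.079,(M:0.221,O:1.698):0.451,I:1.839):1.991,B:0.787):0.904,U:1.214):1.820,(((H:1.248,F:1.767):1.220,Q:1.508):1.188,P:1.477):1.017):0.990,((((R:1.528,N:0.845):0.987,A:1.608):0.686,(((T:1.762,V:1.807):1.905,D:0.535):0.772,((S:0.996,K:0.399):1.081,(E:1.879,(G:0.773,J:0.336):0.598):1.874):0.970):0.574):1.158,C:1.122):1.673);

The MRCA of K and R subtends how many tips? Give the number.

11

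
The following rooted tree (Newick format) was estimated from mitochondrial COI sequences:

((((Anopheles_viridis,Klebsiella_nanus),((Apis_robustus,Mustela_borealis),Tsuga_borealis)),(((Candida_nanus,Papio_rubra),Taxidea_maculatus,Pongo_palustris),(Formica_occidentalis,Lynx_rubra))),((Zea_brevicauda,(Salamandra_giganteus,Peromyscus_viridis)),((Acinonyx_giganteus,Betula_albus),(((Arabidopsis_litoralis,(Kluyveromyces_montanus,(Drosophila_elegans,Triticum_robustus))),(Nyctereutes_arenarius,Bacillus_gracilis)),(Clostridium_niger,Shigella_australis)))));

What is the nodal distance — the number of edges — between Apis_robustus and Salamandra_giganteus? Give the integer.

The MRCA of Apis_robustus and Salamandra_giganteus is the root of the tree.
From Apis_robustus up to that node: 5 branches. From Salamandra_giganteus up to the same node: 4 branches. Total: 5 + 4 = 9.

9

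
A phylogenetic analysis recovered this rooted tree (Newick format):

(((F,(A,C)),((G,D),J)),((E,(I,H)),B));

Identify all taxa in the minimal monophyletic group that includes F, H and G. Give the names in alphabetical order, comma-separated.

A, B, C, D, E, F, G, H, I, J

Tracing F: it sits inside (F,(A,C)).
Tracing H: it sits inside (I,H).
Tracing G: it sits inside (G,D).
The smallest clade enclosing all 3 is the whole tree (their MRCA is the root), so the answer is all 10 tips in alphabetical order.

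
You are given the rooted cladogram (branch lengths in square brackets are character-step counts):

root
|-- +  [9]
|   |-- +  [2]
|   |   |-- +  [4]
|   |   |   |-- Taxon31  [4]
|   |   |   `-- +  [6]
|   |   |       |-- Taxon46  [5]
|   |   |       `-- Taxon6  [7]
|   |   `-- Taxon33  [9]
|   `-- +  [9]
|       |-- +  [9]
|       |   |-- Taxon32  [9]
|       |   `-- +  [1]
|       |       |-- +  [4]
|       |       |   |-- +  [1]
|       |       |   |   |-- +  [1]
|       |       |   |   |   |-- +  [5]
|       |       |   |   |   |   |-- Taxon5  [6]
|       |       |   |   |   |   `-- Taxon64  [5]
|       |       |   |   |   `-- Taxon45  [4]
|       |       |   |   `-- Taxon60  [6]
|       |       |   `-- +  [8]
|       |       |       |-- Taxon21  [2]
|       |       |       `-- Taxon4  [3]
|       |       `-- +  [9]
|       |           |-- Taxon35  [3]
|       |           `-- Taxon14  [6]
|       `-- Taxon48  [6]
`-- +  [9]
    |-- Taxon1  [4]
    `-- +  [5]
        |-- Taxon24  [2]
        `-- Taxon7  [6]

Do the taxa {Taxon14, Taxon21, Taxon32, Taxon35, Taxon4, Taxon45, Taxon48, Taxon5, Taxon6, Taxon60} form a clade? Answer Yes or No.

The MRCA of the listed taxa subtends (((Taxon31,(Taxon46,Taxon6)),Taxon33),((Taxon32,(((((Taxon5,Taxon64),Taxon45),Taxon60),(Taxon21,Taxon4)),(Taxon35,Taxon14))),Taxon48)).
That clade also contains Taxon31, Taxon33, Taxon46, Taxon64, which are not in the proposed group, so the group is not monophyletic.

No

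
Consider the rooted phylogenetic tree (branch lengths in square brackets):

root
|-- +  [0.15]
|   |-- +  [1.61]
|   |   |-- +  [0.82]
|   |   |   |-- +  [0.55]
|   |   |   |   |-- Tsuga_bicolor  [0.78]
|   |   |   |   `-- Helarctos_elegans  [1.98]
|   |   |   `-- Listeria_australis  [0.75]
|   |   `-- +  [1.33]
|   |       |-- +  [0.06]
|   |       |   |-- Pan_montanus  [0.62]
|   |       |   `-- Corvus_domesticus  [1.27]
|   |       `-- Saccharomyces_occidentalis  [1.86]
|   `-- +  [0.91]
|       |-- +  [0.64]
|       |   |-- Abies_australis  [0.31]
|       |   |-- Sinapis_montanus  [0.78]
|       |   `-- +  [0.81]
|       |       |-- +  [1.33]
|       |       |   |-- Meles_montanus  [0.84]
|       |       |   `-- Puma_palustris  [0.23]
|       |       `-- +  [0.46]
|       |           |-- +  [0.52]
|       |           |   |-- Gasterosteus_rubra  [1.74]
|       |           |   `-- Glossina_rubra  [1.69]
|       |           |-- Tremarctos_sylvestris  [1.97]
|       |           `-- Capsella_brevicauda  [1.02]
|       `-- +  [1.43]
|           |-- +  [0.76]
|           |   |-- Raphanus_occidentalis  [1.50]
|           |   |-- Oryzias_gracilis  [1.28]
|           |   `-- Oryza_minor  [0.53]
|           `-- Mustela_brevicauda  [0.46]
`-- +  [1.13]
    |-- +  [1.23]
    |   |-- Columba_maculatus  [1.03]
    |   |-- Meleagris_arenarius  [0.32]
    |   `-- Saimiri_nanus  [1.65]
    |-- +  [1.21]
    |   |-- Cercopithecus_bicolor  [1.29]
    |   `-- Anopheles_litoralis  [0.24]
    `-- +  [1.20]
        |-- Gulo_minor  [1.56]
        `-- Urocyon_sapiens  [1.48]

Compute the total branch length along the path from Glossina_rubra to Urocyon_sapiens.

8.99

The path runs Glossina_rubra → … → MRCA → … → Urocyon_sapiens; the MRCA is the root of the tree.
Branch lengths along that path: 1.69 + 0.52 + 0.46 + 0.81 + 0.64 + 0.91 + 0.15 + 1.13 + 1.20 + 1.48 = 8.99.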